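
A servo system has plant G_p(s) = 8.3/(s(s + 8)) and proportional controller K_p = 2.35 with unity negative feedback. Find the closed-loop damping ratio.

ζ = 0.906

With unity feedback the closed-loop characteristic equation is s² + 8s + 2.35·8.3 = s² + 8s + 19.51 = 0.
Matching s² + 2ζω_n s + ω_n²: ω_n = √19.51 = 4.416 rad/s and 2ζω_n = 8, so ζ = 8/(2·4.416) = 0.906.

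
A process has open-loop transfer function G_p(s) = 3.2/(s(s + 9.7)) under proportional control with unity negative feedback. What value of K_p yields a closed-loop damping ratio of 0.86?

K_p = 9.94

Closed-loop characteristic equation: s² + 9.7s + K_p·3.2 = 0.
So ω_n = √(3.2K_p) and 2ζω_n = 9.7, giving ζ = 9.7/(2√(3.2K_p)).
Setting ζ = 0.86: √(3.2K_p) = 9.7/(2·0.86) = 5.64, so K_p = 31.8/3.2 = 9.94.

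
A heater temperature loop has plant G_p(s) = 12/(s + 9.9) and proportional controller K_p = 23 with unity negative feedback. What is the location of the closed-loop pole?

Closed-loop transfer function: T(s) = K_p·G_p(s)/(1 + K_p·G_p(s)) = 276/(s + 9.9 + 276) = 276/(s + 285.9).
The closed-loop pole is at s = −285.9.

s = -285.9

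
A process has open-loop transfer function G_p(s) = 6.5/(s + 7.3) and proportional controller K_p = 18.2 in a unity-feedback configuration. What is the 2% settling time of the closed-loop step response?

T_s ≈ 0.0318 s

Closed-loop transfer function: T(s) = K_p·G_p(s)/(1 + K_p·G_p(s)) = 118.3/(s + 7.3 + 118.3) = 118.3/(s + 125.6).
Time constant τ = 1/125.6 = 0.007962 s, so the 2% settling time is about 4τ = 0.0318 s.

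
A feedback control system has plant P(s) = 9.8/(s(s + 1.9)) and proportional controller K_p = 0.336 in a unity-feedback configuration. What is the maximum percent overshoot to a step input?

Closed-loop characteristic equation: s² + 1.9s + 3.293 = 0, so ω_n = 1.815 rad/s and ζ = 1.9/(2·1.815) = 0.5235.
%OS = 100·exp(−πζ/√(1−ζ²)) = 100·exp(−π·0.5235/√0.7259) = 14.5%.

14.5%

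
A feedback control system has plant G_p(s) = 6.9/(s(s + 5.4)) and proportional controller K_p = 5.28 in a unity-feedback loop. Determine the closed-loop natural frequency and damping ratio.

ω_n = 6.04 rad/s, ζ = 0.447

1 + K_p·G_p(s) = 0 gives s² + 5.4s + 36.43 = 0.
So ω_n² = 36.43 ⇒ ω_n = 6.036 rad/s, and ζ = 5.4/(2ω_n) = 0.447.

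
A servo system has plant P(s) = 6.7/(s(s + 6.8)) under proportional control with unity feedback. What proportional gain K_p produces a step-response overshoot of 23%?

From %OS = 100·exp(−πζ/√(1−ζ²)) = 23%, ζ = −ln(0.23)/√(π²+ln²(0.23)) = 0.4237.
Characteristic equation s² + 6.8s + 6.7K_p = 0 gives ζ = 6.8/(2√(6.7K_p)).
Setting ζ = 0.4237: √(6.7K_p) = 6.8/(2·0.4237) = 8.024, so K_p = 64.38/6.7 = 9.61.

K_p = 9.61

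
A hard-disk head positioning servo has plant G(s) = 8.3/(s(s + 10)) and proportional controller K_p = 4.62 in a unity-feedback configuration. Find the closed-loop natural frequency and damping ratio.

ω_n = 6.19 rad/s, ζ = 0.807

The closed-loop denominator is s(s+10) + 4.62·8.3 = s² + 10s + 38.35.
So ω_n² = 38.35 ⇒ ω_n = 6.192 rad/s, and ζ = 10/(2ω_n) = 0.807.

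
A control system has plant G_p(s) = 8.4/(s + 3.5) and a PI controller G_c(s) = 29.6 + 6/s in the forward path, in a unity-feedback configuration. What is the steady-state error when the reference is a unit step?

The open loop G_c(s)G_p(s) has a pole at the origin (type 1), so the static position error constant is infinite and e_ss = 1/(1+∞) = 0.

0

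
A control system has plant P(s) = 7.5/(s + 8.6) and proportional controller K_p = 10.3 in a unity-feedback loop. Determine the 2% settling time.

Closed-loop transfer function: T(s) = K_p·P(s)/(1 + K_p·P(s)) = 77.25/(s + 8.6 + 77.25) = 77.25/(s + 85.85).
Time constant τ = 1/85.85 = 0.01165 s, so the 2% settling time is about 4τ = 0.0466 s.

T_s ≈ 0.0466 s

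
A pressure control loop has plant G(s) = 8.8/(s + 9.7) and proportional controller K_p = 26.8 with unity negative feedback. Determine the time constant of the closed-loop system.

τ = 0.00407 s

Closed-loop transfer function: T(s) = K_p·G(s)/(1 + K_p·G(s)) = 235.8/(s + 9.7 + 235.8) = 235.8/(s + 245.5).
Time constant τ = 1/245.5 = 0.00407 s.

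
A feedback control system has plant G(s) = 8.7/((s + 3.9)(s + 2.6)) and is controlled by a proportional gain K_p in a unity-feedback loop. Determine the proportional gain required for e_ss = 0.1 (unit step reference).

K_p = 10.5

For a type-0 loop with proportional control, e_ss = 1/(1 + K_p·G(0)).
G(0) = 0.858. Require 1/(1 + K_p·0.858) = 0.1, so 1 + 0.858·K_p = 10.
K_p = (10 − 1)/0.858 = 10.5.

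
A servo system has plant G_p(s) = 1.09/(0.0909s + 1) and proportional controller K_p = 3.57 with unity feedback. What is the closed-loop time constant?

τ = 0.0186 s

Closed loop: T(s) = K_p·G_p/(1+K_p·G_p) = 3.891/(0.0909s + 1 + 3.891), with pole at s = −(1 + 3.891)/0.0909 = −53.81.
Closed-loop time constant τ = 1/53.81 = 0.0186 s.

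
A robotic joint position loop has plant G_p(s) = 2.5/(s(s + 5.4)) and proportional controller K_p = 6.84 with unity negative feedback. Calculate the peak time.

From 1 + K_pG_p(s) = 0: s² + 5.4s + 17.1 = 0 ⇒ ω_n = 4.135, ζ = 0.6529.
Damped frequency ω_d = ω_n√(1−ζ²) = 3.132 rad/s, so peak time T_p = π/ω_d = 1 s.

T_p = 1 s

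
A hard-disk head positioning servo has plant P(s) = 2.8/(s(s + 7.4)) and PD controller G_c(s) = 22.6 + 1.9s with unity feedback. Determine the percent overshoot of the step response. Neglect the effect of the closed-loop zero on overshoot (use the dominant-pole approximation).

1.53%

Forward path: (22.6 + 1.9s)·2.8/(s(s+7.4)). The closed-loop characteristic equation is s² + (7.4 + 2.8·1.9)s + 2.8·22.6 = 0.
That is s² + 12.72s + 63.28 = 0, so ω_n = 7.955 rad/s and ζ = 12.72/(2·7.955) = 0.7995.
%OS = 100·exp(−πζ/√(1−ζ²)) = 1.53%.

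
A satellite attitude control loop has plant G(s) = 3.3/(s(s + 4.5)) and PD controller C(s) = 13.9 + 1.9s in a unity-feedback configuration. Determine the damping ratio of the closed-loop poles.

ζ = 0.795

Forward path: (13.9 + 1.9s)·3.3/(s(s+4.5)). The closed-loop characteristic equation is s² + (4.5 + 3.3·1.9)s + 3.3·13.9 = 0.
That is s² + 10.77s + 45.87 = 0, so ω_n = 6.773 rad/s and ζ = 10.77/(2·6.773) = 0.7951.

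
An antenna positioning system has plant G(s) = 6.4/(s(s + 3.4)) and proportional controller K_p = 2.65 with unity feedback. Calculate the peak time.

The closed-loop denominator s² + 3.4s + 16.96 gives ω_n = √16.96 = 4.118 and ζ = 3.4/(2ω_n) = 0.4128.
Damped frequency ω_d = ω_n√(1−ζ²) = 3.751 rad/s, so peak time T_p = π/ω_d = 0.838 s.

T_p = 0.838 s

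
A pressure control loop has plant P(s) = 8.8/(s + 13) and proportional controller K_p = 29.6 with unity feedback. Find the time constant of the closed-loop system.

Closed-loop transfer function: T(s) = K_p·P(s)/(1 + K_p·P(s)) = 260.5/(s + 13 + 260.5) = 260.5/(s + 273.5).
Time constant τ = 1/273.5 = 0.00366 s.

τ = 0.00366 s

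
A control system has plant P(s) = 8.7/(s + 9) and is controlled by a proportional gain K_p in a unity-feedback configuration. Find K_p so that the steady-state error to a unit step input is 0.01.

Steady-state error for a unit step on this type-0 loop is 1/(1 + K_p·P(0)).
P(0) = 0.9667. Require 1/(1 + K_p·0.9667) = 0.01, so 1 + 0.9667·K_p = 100.
K_p = (100 − 1)/0.9667 = 102.

K_p = 102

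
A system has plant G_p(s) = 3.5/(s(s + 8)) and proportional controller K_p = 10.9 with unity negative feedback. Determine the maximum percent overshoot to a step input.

6.92%

The closed-loop denominator s² + 8s + 38.15 gives ω_n = √38.15 = 6.177 and ζ = 8/(2ω_n) = 0.6476.
%OS = 100·exp(−πζ/√(1−ζ²)) = 100·exp(−π·0.6476/√0.5806) = 6.92%.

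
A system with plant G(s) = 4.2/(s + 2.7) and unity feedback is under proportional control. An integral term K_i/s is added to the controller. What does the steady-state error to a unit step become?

The integrator makes K_pos = lim_{s→0} C(s)G(s) infinite, so e_ss = 1/(1+K_pos) = 0.

0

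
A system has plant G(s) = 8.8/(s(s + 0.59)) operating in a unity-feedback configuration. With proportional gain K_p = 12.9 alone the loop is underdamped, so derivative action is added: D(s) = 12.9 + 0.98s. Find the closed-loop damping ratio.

ζ = 0.432

Forward path: (12.9 + 0.98s)·8.8/(s(s+0.59)). The closed-loop characteristic equation is s² + (0.59 + 8.8·0.98)s + 8.8·12.9 = 0.
That is s² + 9.214s + 113.5 = 0, so ω_n = 10.65 rad/s and ζ = 9.214/(2·10.65) = 0.4324.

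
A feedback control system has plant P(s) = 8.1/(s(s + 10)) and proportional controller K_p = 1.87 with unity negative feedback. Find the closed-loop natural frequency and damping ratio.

1 + K_p·P(s) = 0 gives s² + 10s + 15.15 = 0.
Matching s² + 2ζω_n s + ω_n²: ω_n = √15.15 = 3.892 rad/s and 2ζω_n = 10, so ζ = 10/(2·3.892) = 1.28.

ω_n = 3.89 rad/s, ζ = 1.28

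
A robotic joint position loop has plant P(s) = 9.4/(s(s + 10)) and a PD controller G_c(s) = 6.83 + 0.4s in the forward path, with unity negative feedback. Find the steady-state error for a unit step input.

The open loop G_c(s)P(s) has a pole at the origin (type 1), so the static position error constant is infinite and e_ss = 1/(1+∞) = 0.

0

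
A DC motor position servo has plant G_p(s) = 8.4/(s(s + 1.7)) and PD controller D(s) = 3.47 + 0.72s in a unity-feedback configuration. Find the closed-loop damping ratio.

ζ = 0.718

Forward path: (3.47 + 0.72s)·8.4/(s(s+1.7)). The closed-loop characteristic equation is s² + (1.7 + 8.4·0.72)s + 8.4·3.47 = 0.
That is s² + 7.748s + 29.15 = 0, so ω_n = 5.399 rad/s and ζ = 7.748/(2·5.399) = 0.7176.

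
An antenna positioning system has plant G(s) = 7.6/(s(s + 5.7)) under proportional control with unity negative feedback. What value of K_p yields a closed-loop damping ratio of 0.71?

K_p = 2.12

Closed-loop characteristic equation: s² + 5.7s + K_p·7.6 = 0.
So ω_n = √(7.6K_p) and 2ζω_n = 5.7, giving ζ = 5.7/(2√(7.6K_p)).
Setting ζ = 0.71: √(7.6K_p) = 5.7/(2·0.71) = 4.014, so K_p = 16.11/7.6 = 2.12.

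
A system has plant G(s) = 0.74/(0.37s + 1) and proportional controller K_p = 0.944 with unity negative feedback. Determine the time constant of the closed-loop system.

τ = 0.218 s

Closed loop: T(s) = K_p·G/(1+K_p·G) = 0.6986/(0.37s + 1 + 0.6986), with pole at s = −(1 + 0.6986)/0.37 = −4.591.
Closed-loop time constant τ = 1/4.591 = 0.218 s.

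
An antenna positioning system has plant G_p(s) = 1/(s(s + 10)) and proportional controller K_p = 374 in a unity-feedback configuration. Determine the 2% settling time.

T_s ≈ 0.8 s

Closed-loop characteristic equation: s² + 10s + 374 = 0, so ω_n = 19.34 rad/s and ζ = 10/(2·19.34) = 0.2585.
2% settling time T_s ≈ 4/(ζω_n) = 4/5 = 0.8 s.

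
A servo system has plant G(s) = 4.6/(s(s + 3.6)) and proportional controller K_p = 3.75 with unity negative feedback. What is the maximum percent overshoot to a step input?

22.1%

The closed-loop denominator s² + 3.6s + 17.25 gives ω_n = √17.25 = 4.153 and ζ = 3.6/(2ω_n) = 0.4334.
%OS = 100·exp(−πζ/√(1−ζ²)) = 100·exp(−π·0.4334/√0.8122) = 22.1%.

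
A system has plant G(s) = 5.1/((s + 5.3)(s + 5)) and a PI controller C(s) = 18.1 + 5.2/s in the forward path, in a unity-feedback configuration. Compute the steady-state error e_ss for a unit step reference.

0

The open loop C(s)G(s) has a pole at the origin (type 1), so the static position error constant is infinite and e_ss = 1/(1+∞) = 0.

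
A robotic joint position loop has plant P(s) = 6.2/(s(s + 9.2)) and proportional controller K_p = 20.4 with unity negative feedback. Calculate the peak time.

T_p = 0.306 s

Closed-loop characteristic equation: s² + 9.2s + 126.5 = 0, so ω_n = 11.25 rad/s and ζ = 9.2/(2·11.25) = 0.409.
Damped frequency ω_d = ω_n√(1−ζ²) = 10.26 rad/s, so peak time T_p = π/ω_d = 0.306 s.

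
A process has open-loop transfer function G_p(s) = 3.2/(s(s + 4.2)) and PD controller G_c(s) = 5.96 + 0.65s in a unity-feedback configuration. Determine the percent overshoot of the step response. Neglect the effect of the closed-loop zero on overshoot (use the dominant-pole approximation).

Forward path: (5.96 + 0.65s)·3.2/(s(s+4.2)). The closed-loop characteristic equation is s² + (4.2 + 3.2·0.65)s + 3.2·5.96 = 0.
That is s² + 6.28s + 19.07 = 0, so ω_n = 4.367 rad/s and ζ = 6.28/(2·4.367) = 0.719.
%OS = 100·exp(−πζ/√(1−ζ²)) = 3.88%.

3.88%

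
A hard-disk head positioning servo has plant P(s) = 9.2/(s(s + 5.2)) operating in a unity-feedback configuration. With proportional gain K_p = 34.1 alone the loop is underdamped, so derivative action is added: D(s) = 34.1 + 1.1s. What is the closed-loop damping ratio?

ζ = 0.432

Forward path: (34.1 + 1.1s)·9.2/(s(s+5.2)). The closed-loop characteristic equation is s² + (5.2 + 9.2·1.1)s + 9.2·34.1 = 0.
That is s² + 15.32s + 313.7 = 0, so ω_n = 17.71 rad/s and ζ = 15.32/(2·17.71) = 0.4325.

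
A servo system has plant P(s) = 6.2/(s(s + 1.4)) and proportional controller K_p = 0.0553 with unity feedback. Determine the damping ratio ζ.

ζ = 1.2

1 + K_p·P(s) = 0 gives s² + 1.4s + 0.3429 = 0.
Matching s² + 2ζω_n s + ω_n²: ω_n = √0.3429 = 0.5855 rad/s and 2ζω_n = 1.4, so ζ = 1.4/(2·0.5855) = 1.2.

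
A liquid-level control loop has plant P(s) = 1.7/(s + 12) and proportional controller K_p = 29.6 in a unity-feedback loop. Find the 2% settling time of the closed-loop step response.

Closed-loop transfer function: T(s) = K_p·P(s)/(1 + K_p·P(s)) = 50.32/(s + 12 + 50.32) = 50.32/(s + 62.32).
Time constant τ = 1/62.32 = 0.01605 s, so the 2% settling time is about 4τ = 0.0642 s.

T_s ≈ 0.0642 s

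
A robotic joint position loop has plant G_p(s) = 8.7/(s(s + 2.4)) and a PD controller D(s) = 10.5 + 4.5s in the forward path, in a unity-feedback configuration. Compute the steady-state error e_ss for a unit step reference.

The open loop D(s)G_p(s) has a pole at the origin (type 1), so the static position error constant is infinite and e_ss = 1/(1+∞) = 0.

0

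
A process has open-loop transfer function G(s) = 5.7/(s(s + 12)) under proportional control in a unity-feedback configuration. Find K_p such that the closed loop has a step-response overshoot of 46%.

From %OS = 100·exp(−πζ/√(1−ζ²)) = 46%, ζ = −ln(0.46)/√(π²+ln²(0.46)) = 0.24.
Characteristic equation s² + 12s + 5.7K_p = 0 gives ζ = 12/(2√(5.7K_p)).
Setting ζ = 0.24: √(5.7K_p) = 12/(2·0.24) = 25, so K_p = 625.2/5.7 = 110.

K_p = 110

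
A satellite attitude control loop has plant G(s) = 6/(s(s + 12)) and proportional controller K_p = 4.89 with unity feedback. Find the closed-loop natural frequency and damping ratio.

ω_n = 5.42 rad/s, ζ = 1.11

1 + K_p·G(s) = 0 gives s² + 12s + 29.34 = 0.
Matching s² + 2ζω_n s + ω_n²: ω_n = √29.34 = 5.417 rad/s and 2ζω_n = 12, so ζ = 12/(2·5.417) = 1.11.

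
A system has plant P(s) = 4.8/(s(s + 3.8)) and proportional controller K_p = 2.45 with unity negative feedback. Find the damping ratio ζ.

The closed-loop denominator is s(s+3.8) + 2.45·4.8 = s² + 3.8s + 11.76.
So ω_n² = 11.76 ⇒ ω_n = 3.429 rad/s, and ζ = 3.8/(2ω_n) = 0.554.

ζ = 0.554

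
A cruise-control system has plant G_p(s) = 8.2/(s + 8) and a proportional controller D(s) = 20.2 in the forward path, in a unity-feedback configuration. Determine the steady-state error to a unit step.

0.0461

The loop is type 0. Static position error constant K_pos = D(0)·G_p(0) = 20.2·1.025 = 20.7.
Steady-state error to a unit step: e_ss = 1/(1+K_pos) = 1/21.7 = 0.0461.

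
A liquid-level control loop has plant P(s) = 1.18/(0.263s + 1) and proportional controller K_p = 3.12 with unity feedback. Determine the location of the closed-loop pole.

s = -17.8

Closed loop: T(s) = K_p·P/(1+K_p·P) = 3.682/(0.263s + 1 + 3.682), with pole at s = −(1 + 3.682)/0.263 = −17.8.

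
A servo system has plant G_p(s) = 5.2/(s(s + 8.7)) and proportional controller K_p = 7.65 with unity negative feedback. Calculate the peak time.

Closed-loop characteristic equation: s² + 8.7s + 39.78 = 0, so ω_n = 6.307 rad/s and ζ = 8.7/(2·6.307) = 0.6897.
Damped frequency ω_d = ω_n√(1−ζ²) = 4.567 rad/s, so peak time T_p = π/ω_d = 0.688 s.

T_p = 0.688 s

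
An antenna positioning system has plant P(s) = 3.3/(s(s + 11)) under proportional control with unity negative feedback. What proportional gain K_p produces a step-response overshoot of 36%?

K_p = 95.8

From %OS = 100·exp(−πζ/√(1−ζ²)) = 36%, ζ = −ln(0.36)/√(π²+ln²(0.36)) = 0.3093.
Characteristic equation s² + 11s + 3.3K_p = 0 gives ζ = 11/(2√(3.3K_p)).
Setting ζ = 0.3093: √(3.3K_p) = 11/(2·0.3093) = 17.78, so K_p = 316.3/3.3 = 95.8.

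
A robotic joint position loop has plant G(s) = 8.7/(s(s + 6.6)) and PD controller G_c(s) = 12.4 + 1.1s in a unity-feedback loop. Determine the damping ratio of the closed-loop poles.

Forward path: (12.4 + 1.1s)·8.7/(s(s+6.6)). The closed-loop characteristic equation is s² + (6.6 + 8.7·1.1)s + 8.7·12.4 = 0.
That is s² + 16.17s + 107.9 = 0, so ω_n = 10.39 rad/s and ζ = 16.17/(2·10.39) = 0.7784.

ζ = 0.778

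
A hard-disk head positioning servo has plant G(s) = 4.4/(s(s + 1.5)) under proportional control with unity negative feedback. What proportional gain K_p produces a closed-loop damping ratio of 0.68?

K_p = 0.276

Closed-loop characteristic equation: s² + 1.5s + K_p·4.4 = 0.
So ω_n = √(4.4K_p) and 2ζω_n = 1.5, giving ζ = 1.5/(2√(4.4K_p)).
Setting ζ = 0.68: √(4.4K_p) = 1.5/(2·0.68) = 1.103, so K_p = 1.216/4.4 = 0.276.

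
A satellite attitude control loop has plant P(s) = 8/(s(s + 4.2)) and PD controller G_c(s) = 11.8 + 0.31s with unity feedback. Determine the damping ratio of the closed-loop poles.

ζ = 0.344

Forward path: (11.8 + 0.31s)·8/(s(s+4.2)). The closed-loop characteristic equation is s² + (4.2 + 8·0.31)s + 8·11.8 = 0.
That is s² + 6.68s + 94.4 = 0, so ω_n = 9.716 rad/s and ζ = 6.68/(2·9.716) = 0.3438.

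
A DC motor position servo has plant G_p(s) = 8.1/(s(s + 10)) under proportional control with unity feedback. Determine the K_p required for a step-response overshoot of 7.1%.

From %OS = 100·exp(−πζ/√(1−ζ²)) = 7.1%, ζ = −ln(0.071)/√(π²+ln²(0.071)) = 0.6441.
Characteristic equation s² + 10s + 8.1K_p = 0 gives ζ = 10/(2√(8.1K_p)).
Setting ζ = 0.6441: √(8.1K_p) = 10/(2·0.6441) = 7.763, so K_p = 60.27/8.1 = 7.44.

K_p = 7.44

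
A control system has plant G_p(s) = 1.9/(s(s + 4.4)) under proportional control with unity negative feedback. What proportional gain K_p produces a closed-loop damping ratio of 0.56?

K_p = 8.12

Closed-loop characteristic equation: s² + 4.4s + K_p·1.9 = 0.
So ω_n = √(1.9K_p) and 2ζω_n = 4.4, giving ζ = 4.4/(2√(1.9K_p)).
Setting ζ = 0.56: √(1.9K_p) = 4.4/(2·0.56) = 3.929, so K_p = 15.43/1.9 = 8.12.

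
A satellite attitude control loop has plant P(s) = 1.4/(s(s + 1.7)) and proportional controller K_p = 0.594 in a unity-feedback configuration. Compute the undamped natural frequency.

With unity feedback the closed-loop characteristic equation is s² + 1.7s + 0.594·1.4 = s² + 1.7s + 0.8316 = 0.
So ω_n² = 0.8316 ⇒ ω_n = 0.9119 rad/s, and ζ = 1.7/(2ω_n) = 0.932.

ω_n = 0.912 rad/s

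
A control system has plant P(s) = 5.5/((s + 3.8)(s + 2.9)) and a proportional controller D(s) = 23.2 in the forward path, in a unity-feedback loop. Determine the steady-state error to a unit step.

0.0795

The loop is type 0. Static position error constant K_pos = D(0)·P(0) = 23.2·0.4991 = 11.58.
Steady-state error to a unit step: e_ss = 1/(1+K_pos) = 1/12.58 = 0.0795.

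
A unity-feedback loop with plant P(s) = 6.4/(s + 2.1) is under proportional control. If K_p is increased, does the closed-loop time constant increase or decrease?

decrease

The closed-loop bandwidth 2.1+K_p·6.4 grows with K_p, so τ shrinks.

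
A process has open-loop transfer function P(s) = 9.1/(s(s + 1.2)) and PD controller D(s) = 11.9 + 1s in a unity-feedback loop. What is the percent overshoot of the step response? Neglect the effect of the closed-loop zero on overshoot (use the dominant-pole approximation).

16.7%

Forward path: (11.9 + 1s)·9.1/(s(s+1.2)). The closed-loop characteristic equation is s² + (1.2 + 9.1·1)s + 9.1·11.9 = 0.
That is s² + 10.3s + 108.3 = 0, so ω_n = 10.41 rad/s and ζ = 10.3/(2·10.41) = 0.4949.
%OS = 100·exp(−πζ/√(1−ζ²)) = 16.7%.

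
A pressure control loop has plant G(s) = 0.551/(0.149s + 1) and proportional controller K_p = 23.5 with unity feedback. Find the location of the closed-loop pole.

Closed loop: T(s) = K_p·G/(1+K_p·G) = 12.95/(0.149s + 1 + 12.95), with pole at s = −(1 + 12.95)/0.149 = −93.61.

s = -93.61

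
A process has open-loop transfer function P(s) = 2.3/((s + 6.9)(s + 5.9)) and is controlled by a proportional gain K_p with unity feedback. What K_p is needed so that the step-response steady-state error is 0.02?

Steady-state error for a unit step on this type-0 loop is 1/(1 + K_p·P(0)).
P(0) = 0.0565. Require 1/(1 + K_p·0.0565) = 0.02, so 1 + 0.0565·K_p = 50.
K_p = (50 − 1)/0.0565 = 867.

K_p = 867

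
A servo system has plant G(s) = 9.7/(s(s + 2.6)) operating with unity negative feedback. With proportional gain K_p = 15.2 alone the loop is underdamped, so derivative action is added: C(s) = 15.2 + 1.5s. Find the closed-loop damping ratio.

ζ = 0.706

Forward path: (15.2 + 1.5s)·9.7/(s(s+2.6)). The closed-loop characteristic equation is s² + (2.6 + 9.7·1.5)s + 9.7·15.2 = 0.
That is s² + 17.15s + 147.4 = 0, so ω_n = 12.14 rad/s and ζ = 17.15/(2·12.14) = 0.7062.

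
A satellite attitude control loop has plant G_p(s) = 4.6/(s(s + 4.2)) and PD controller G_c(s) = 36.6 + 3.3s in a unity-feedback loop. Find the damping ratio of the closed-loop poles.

ζ = 0.747

Forward path: (36.6 + 3.3s)·4.6/(s(s+4.2)). The closed-loop characteristic equation is s² + (4.2 + 4.6·3.3)s + 4.6·36.6 = 0.
That is s² + 19.38s + 168.4 = 0, so ω_n = 12.98 rad/s and ζ = 19.38/(2·12.98) = 0.7468.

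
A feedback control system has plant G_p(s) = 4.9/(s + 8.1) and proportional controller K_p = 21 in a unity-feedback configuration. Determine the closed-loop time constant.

τ = 0.00901 s

Closed-loop transfer function: T(s) = K_p·G_p(s)/(1 + K_p·G_p(s)) = 102.9/(s + 8.1 + 102.9) = 102.9/(s + 111).
Time constant τ = 1/111 = 0.00901 s.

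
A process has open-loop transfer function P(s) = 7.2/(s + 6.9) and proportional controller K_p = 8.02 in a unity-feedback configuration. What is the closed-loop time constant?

Closed-loop transfer function: T(s) = K_p·P(s)/(1 + K_p·P(s)) = 57.74/(s + 6.9 + 57.74) = 57.74/(s + 64.64).
Time constant τ = 1/64.64 = 0.0155 s.

τ = 0.0155 s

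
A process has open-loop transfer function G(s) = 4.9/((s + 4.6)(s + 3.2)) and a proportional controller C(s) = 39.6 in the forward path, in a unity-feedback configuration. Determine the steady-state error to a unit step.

The loop is type 0. Static position error constant K_pos = C(0)·G(0) = 39.6·0.3329 = 13.18.
Steady-state error to a unit step: e_ss = 1/(1+K_pos) = 1/14.18 = 0.0705.

0.0705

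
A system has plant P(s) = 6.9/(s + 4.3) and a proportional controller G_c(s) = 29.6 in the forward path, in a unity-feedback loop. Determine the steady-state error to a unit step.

0.0206

The loop is type 0. Static position error constant K_pos = G_c(0)·P(0) = 29.6·1.605 = 47.5.
Steady-state error to a unit step: e_ss = 1/(1+K_pos) = 1/48.5 = 0.0206.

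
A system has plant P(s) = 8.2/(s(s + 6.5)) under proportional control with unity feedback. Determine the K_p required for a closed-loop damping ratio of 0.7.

Closed-loop characteristic equation: s² + 6.5s + K_p·8.2 = 0.
So ω_n = √(8.2K_p) and 2ζω_n = 6.5, giving ζ = 6.5/(2√(8.2K_p)).
Setting ζ = 0.7: √(8.2K_p) = 6.5/(2·0.7) = 4.643, so K_p = 21.56/8.2 = 2.63.

K_p = 2.63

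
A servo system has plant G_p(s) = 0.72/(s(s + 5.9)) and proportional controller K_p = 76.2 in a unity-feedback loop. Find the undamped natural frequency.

1 + K_p·G_p(s) = 0 gives s² + 5.9s + 54.86 = 0.
So ω_n² = 54.86 ⇒ ω_n = 7.407 rad/s, and ζ = 5.9/(2ω_n) = 0.398.

ω_n = 7.41 rad/s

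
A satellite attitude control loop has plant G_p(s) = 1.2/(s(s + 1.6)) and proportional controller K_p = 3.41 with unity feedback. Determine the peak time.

T_p = 1.69 s

Closed-loop characteristic equation: s² + 1.6s + 4.092 = 0, so ω_n = 2.023 rad/s and ζ = 1.6/(2·2.023) = 0.3955.
Damped frequency ω_d = ω_n√(1−ζ²) = 1.858 rad/s, so peak time T_p = π/ω_d = 1.69 s.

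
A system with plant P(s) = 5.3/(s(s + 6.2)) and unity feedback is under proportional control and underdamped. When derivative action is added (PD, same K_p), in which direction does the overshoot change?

The derivative term adds K·K_d to the s-coefficient of the characteristic equation, raising 2ζω_n while ω_n is unchanged; ζ increases, so overshoot decreases.

decrease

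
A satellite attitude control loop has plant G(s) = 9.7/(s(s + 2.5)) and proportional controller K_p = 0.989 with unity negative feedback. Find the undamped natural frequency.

ω_n = 3.1 rad/s

1 + K_p·G(s) = 0 gives s² + 2.5s + 9.593 = 0.
Matching s² + 2ζω_n s + ω_n²: ω_n = √9.593 = 3.097 rad/s and 2ζω_n = 2.5, so ζ = 2.5/(2·3.097) = 0.404.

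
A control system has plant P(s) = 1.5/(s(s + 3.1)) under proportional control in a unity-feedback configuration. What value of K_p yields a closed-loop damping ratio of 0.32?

Closed-loop characteristic equation: s² + 3.1s + K_p·1.5 = 0.
So ω_n = √(1.5K_p) and 2ζω_n = 3.1, giving ζ = 3.1/(2√(1.5K_p)).
Setting ζ = 0.32: √(1.5K_p) = 3.1/(2·0.32) = 4.844, so K_p = 23.46/1.5 = 15.6.

K_p = 15.6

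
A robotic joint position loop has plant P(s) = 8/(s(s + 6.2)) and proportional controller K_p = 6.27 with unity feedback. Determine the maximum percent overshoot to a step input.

The closed-loop denominator s² + 6.2s + 50.16 gives ω_n = √50.16 = 7.082 and ζ = 6.2/(2ω_n) = 0.4377.
%OS = 100·exp(−πζ/√(1−ζ²)) = 100·exp(−π·0.4377/√0.8084) = 21.7%.

21.7%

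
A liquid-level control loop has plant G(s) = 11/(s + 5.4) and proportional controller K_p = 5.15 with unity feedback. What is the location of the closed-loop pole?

s = -62.05

Closed-loop transfer function: T(s) = K_p·G(s)/(1 + K_p·G(s)) = 56.65/(s + 5.4 + 56.65) = 56.65/(s + 62.05).
The closed-loop pole is at s = −62.05.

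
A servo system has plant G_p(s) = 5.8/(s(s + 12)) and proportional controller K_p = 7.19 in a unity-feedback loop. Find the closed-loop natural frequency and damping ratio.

1 + K_p·G_p(s) = 0 gives s² + 12s + 41.7 = 0.
Matching s² + 2ζω_n s + ω_n²: ω_n = √41.7 = 6.458 rad/s and 2ζω_n = 12, so ζ = 12/(2·6.458) = 0.929.

ω_n = 6.46 rad/s, ζ = 0.929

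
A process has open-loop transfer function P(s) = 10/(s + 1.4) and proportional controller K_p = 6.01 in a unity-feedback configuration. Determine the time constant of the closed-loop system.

Closed-loop transfer function: T(s) = K_p·P(s)/(1 + K_p·P(s)) = 60.1/(s + 1.4 + 60.1) = 60.1/(s + 61.5).
Time constant τ = 1/61.5 = 0.0163 s.

τ = 0.0163 s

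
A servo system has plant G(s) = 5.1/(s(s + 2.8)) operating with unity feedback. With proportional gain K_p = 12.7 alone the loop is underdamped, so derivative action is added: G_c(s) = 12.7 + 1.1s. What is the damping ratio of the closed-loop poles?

Forward path: (12.7 + 1.1s)·5.1/(s(s+2.8)). The closed-loop characteristic equation is s² + (2.8 + 5.1·1.1)s + 5.1·12.7 = 0.
That is s² + 8.41s + 64.77 = 0, so ω_n = 8.048 rad/s and ζ = 8.41/(2·8.048) = 0.5225.

ζ = 0.522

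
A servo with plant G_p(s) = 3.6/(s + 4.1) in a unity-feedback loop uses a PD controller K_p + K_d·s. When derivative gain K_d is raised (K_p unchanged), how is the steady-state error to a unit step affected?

K_d affects only the transient (the s-coefficient); the DC loop gain, and hence e_ss, depends only on K_p.

unchanged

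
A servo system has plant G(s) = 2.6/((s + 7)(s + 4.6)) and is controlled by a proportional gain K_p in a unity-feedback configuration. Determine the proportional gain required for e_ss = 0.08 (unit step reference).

Steady-state error for a unit step on this type-0 loop is 1/(1 + K_p·G(0)).
G(0) = 0.08075. Require 1/(1 + K_p·0.08075) = 0.08, so 1 + 0.08075·K_p = 12.5.
K_p = (12.5 − 1)/0.08075 = 142.

K_p = 142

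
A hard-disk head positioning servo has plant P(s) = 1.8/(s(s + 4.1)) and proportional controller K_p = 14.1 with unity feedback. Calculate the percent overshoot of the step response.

24.7%

Closed-loop characteristic equation: s² + 4.1s + 25.38 = 0, so ω_n = 5.038 rad/s and ζ = 4.1/(2·5.038) = 0.4069.
%OS = 100·exp(−πζ/√(1−ζ²)) = 100·exp(−π·0.4069/√0.8344) = 24.7%.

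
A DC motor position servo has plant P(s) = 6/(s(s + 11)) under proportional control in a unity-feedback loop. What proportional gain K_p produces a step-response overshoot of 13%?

K_p = 17

From %OS = 100·exp(−πζ/√(1−ζ²)) = 13%, ζ = −ln(0.13)/√(π²+ln²(0.13)) = 0.5446.
Characteristic equation s² + 11s + 6K_p = 0 gives ζ = 11/(2√(6K_p)).
Setting ζ = 0.5446: √(6K_p) = 11/(2·0.5446) = 10.1, so K_p = 102/6 = 17.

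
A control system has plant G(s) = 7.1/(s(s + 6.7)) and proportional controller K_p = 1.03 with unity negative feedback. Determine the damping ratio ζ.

ζ = 1.24

1 + K_p·G(s) = 0 gives s² + 6.7s + 7.313 = 0.
Matching s² + 2ζω_n s + ω_n²: ω_n = √7.313 = 2.704 rad/s and 2ζω_n = 6.7, so ζ = 6.7/(2·2.704) = 1.24.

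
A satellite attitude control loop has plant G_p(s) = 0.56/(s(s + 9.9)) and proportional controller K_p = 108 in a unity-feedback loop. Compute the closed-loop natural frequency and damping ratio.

ω_n = 7.78 rad/s, ζ = 0.637

With unity feedback the closed-loop characteristic equation is s² + 9.9s + 108·0.56 = s² + 9.9s + 60.48 = 0.
Matching s² + 2ζω_n s + ω_n²: ω_n = √60.48 = 7.777 rad/s and 2ζω_n = 9.9, so ζ = 9.9/(2·7.777) = 0.637.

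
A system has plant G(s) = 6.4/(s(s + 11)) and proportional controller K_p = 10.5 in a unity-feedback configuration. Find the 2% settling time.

From 1 + K_pG(s) = 0: s² + 11s + 67.2 = 0 ⇒ ω_n = 8.198, ζ = 0.6709.
2% settling time T_s ≈ 4/(ζω_n) = 4/5.5 = 0.727 s.

T_s ≈ 0.727 s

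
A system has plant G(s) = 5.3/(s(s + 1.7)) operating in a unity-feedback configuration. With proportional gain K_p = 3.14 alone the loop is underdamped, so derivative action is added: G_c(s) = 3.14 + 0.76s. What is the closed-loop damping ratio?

Forward path: (3.14 + 0.76s)·5.3/(s(s+1.7)). The closed-loop characteristic equation is s² + (1.7 + 5.3·0.76)s + 5.3·3.14 = 0.
That is s² + 5.728s + 16.64 = 0, so ω_n = 4.079 rad/s and ζ = 5.728/(2·4.079) = 0.7021.

ζ = 0.702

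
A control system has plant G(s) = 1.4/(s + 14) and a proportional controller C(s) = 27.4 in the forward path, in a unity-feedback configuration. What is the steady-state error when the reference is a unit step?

The loop is type 0. Static position error constant K_pos = C(0)·G(0) = 27.4·0.1 = 2.74.
Steady-state error to a unit step: e_ss = 1/(1+K_pos) = 1/3.74 = 0.267.

0.267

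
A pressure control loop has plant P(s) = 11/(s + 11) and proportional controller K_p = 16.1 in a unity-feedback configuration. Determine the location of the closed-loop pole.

Closed-loop transfer function: T(s) = K_p·P(s)/(1 + K_p·P(s)) = 177.1/(s + 11 + 177.1) = 177.1/(s + 188.1).
The closed-loop pole is at s = −188.1.

s = -188.1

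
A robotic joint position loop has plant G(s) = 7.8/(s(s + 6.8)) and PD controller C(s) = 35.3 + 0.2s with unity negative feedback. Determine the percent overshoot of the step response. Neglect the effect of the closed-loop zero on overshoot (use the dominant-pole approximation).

44.1%

Forward path: (35.3 + 0.2s)·7.8/(s(s+6.8)). The closed-loop characteristic equation is s² + (6.8 + 7.8·0.2)s + 7.8·35.3 = 0.
That is s² + 8.36s + 275.3 = 0, so ω_n = 16.59 rad/s and ζ = 8.36/(2·16.59) = 0.2519.
%OS = 100·exp(−πζ/√(1−ζ²)) = 44.1%.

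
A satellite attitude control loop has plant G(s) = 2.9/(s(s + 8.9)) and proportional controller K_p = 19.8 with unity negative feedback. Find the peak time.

T_p = 0.512 s

The closed-loop denominator s² + 8.9s + 57.42 gives ω_n = √57.42 = 7.578 and ζ = 8.9/(2ω_n) = 0.5873.
Damped frequency ω_d = ω_n√(1−ζ²) = 6.133 rad/s, so peak time T_p = π/ω_d = 0.512 s.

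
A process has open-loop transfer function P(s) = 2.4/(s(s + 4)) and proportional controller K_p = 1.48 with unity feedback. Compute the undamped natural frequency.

ω_n = 1.88 rad/s

1 + K_p·P(s) = 0 gives s² + 4s + 3.552 = 0.
So ω_n² = 3.552 ⇒ ω_n = 1.885 rad/s, and ζ = 4/(2ω_n) = 1.06.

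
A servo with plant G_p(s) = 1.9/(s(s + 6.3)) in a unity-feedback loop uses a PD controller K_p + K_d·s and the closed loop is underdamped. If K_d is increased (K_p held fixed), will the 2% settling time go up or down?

decrease

Characteristic equation s² + (6.3 + 1.9K_d)s + 1.9K_p = 0: raising K_d increases ζω_n = (6.3+1.9K_d)/2 while the loop stays underdamped, so T_s ≈ 4/(ζω_n) decreases.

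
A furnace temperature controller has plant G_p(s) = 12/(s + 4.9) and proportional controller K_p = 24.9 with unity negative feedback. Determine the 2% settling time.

Closed-loop transfer function: T(s) = K_p·G_p(s)/(1 + K_p·G_p(s)) = 298.8/(s + 4.9 + 298.8) = 298.8/(s + 303.7).
Time constant τ = 1/303.7 = 0.003293 s, so the 2% settling time is about 4τ = 0.0132 s.

T_s ≈ 0.0132 s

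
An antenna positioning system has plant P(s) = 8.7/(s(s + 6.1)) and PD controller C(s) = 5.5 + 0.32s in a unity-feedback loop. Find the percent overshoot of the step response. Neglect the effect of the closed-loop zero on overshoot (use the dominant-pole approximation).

Forward path: (5.5 + 0.32s)·8.7/(s(s+6.1)). The closed-loop characteristic equation is s² + (6.1 + 8.7·0.32)s + 8.7·5.5 = 0.
That is s² + 8.884s + 47.85 = 0, so ω_n = 6.917 rad/s and ζ = 8.884/(2·6.917) = 0.6422.
%OS = 100·exp(−πζ/√(1−ζ²)) = 7.2%.

7.2%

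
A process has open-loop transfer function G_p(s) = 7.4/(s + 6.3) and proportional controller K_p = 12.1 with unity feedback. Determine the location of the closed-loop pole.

Closed-loop transfer function: T(s) = K_p·G_p(s)/(1 + K_p·G_p(s)) = 89.54/(s + 6.3 + 89.54) = 89.54/(s + 95.84).
The closed-loop pole is at s = −95.84.

s = -95.84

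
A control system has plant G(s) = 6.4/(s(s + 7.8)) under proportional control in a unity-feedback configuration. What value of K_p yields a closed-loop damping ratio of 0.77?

K_p = 4.01

Closed-loop characteristic equation: s² + 7.8s + K_p·6.4 = 0.
So ω_n = √(6.4K_p) and 2ζω_n = 7.8, giving ζ = 7.8/(2√(6.4K_p)).
Setting ζ = 0.77: √(6.4K_p) = 7.8/(2·0.77) = 5.065, so K_p = 25.65/6.4 = 4.01.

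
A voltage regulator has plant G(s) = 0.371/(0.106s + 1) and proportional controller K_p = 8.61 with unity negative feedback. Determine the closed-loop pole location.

s = -39.57

Closed loop: T(s) = K_p·G/(1+K_p·G) = 3.194/(0.106s + 1 + 3.194), with pole at s = −(1 + 3.194)/0.106 = −39.57.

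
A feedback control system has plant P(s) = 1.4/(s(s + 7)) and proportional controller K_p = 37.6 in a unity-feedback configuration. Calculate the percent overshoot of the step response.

17.7%

The closed-loop denominator s² + 7s + 52.64 gives ω_n = √52.64 = 7.255 and ζ = 7/(2ω_n) = 0.4824.
%OS = 100·exp(−πζ/√(1−ζ²)) = 100·exp(−π·0.4824/√0.7673) = 17.7%.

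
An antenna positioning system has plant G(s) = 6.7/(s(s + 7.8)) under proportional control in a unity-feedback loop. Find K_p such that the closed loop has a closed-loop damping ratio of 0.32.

K_p = 22.2

Closed-loop characteristic equation: s² + 7.8s + K_p·6.7 = 0.
So ω_n = √(6.7K_p) and 2ζω_n = 7.8, giving ζ = 7.8/(2√(6.7K_p)).
Setting ζ = 0.32: √(6.7K_p) = 7.8/(2·0.32) = 12.19, so K_p = 148.5/6.7 = 22.2.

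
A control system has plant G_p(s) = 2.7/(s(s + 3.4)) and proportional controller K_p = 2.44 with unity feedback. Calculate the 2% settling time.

From 1 + K_pG_p(s) = 0: s² + 3.4s + 6.588 = 0 ⇒ ω_n = 2.567, ζ = 0.6623.
2% settling time T_s ≈ 4/(ζω_n) = 4/1.7 = 2.35 s.

T_s ≈ 2.35 s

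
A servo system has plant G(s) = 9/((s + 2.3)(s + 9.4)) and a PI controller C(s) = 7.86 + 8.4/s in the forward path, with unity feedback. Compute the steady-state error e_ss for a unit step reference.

0

The open loop C(s)G(s) has a pole at the origin (type 1), so the static position error constant is infinite and e_ss = 1/(1+∞) = 0.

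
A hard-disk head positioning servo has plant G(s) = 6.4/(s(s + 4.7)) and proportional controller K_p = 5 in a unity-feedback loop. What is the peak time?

T_p = 0.611 s

The closed-loop denominator s² + 4.7s + 32 gives ω_n = √32 = 5.657 and ζ = 4.7/(2ω_n) = 0.4154.
Damped frequency ω_d = ω_n√(1−ζ²) = 5.146 rad/s, so peak time T_p = π/ω_d = 0.611 s.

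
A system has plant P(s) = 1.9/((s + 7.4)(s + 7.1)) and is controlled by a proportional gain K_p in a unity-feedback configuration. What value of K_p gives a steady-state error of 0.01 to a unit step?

Steady-state error for a unit step on this type-0 loop is 1/(1 + K_p·P(0)).
P(0) = 0.03616. Require 1/(1 + K_p·0.03616) = 0.01, so 1 + 0.03616·K_p = 100.
K_p = (100 − 1)/0.03616 = 2740.

K_p = 2740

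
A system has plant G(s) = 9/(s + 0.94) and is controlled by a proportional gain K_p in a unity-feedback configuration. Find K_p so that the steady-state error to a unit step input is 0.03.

The loop is type 0, so e_ss(step) = 1/(1 + K_pos) with K_pos = K_p·G(0).
G(0) = 9.574. Require 1/(1 + K_p·9.574) = 0.03, so 1 + 9.574·K_p = 33.33.
K_p = (33.33 − 1)/9.574 = 3.38.

K_p = 3.38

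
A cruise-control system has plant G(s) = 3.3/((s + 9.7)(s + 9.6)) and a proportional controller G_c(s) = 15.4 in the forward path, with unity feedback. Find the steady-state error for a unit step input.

0.647

The loop is type 0. Static position error constant K_pos = G_c(0)·G(0) = 15.4·0.03544 = 0.5457.
Steady-state error to a unit step: e_ss = 1/(1+K_pos) = 1/1.546 = 0.647.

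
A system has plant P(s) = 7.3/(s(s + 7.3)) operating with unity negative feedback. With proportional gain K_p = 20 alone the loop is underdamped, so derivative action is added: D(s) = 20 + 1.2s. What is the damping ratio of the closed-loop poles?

Forward path: (20 + 1.2s)·7.3/(s(s+7.3)). The closed-loop characteristic equation is s² + (7.3 + 7.3·1.2)s + 7.3·20 = 0.
That is s² + 16.06s + 146 = 0, so ω_n = 12.08 rad/s and ζ = 16.06/(2·12.08) = 0.6646.

ζ = 0.665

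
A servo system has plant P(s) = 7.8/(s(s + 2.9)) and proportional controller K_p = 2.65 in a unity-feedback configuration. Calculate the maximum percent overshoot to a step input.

From 1 + K_pP(s) = 0: s² + 2.9s + 20.67 = 0 ⇒ ω_n = 4.546, ζ = 0.3189.
%OS = 100·exp(−πζ/√(1−ζ²)) = 100·exp(−π·0.3189/√0.8983) = 34.7%.

34.7%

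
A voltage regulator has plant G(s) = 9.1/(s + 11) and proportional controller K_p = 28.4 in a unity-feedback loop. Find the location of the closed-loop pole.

s = -269.4

Closed-loop transfer function: T(s) = K_p·G(s)/(1 + K_p·G(s)) = 258.4/(s + 11 + 258.4) = 258.4/(s + 269.4).
The closed-loop pole is at s = −269.4.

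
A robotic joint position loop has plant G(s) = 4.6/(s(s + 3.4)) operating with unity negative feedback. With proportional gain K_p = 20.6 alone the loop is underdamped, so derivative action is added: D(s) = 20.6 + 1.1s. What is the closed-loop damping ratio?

Forward path: (20.6 + 1.1s)·4.6/(s(s+3.4)). The closed-loop characteristic equation is s² + (3.4 + 4.6·1.1)s + 4.6·20.6 = 0.
That is s² + 8.46s + 94.76 = 0, so ω_n = 9.734 rad/s and ζ = 8.46/(2·9.734) = 0.4345.

ζ = 0.435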